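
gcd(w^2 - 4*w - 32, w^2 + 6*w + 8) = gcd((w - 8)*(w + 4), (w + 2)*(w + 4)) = w + 4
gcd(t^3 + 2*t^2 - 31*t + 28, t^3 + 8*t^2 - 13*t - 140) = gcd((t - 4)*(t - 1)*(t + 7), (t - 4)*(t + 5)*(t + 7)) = t^2 + 3*t - 28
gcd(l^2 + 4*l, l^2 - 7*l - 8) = 1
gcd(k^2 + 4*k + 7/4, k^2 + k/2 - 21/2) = k + 7/2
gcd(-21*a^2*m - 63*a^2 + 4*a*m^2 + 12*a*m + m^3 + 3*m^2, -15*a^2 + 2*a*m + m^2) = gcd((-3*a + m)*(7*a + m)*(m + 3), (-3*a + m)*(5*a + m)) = 3*a - m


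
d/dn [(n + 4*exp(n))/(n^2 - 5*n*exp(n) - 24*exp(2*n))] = ((n + 4*exp(n))*(5*n*exp(n) - 2*n + 48*exp(2*n) + 5*exp(n)) - (4*exp(n) + 1)*(-n^2 + 5*n*exp(n) + 24*exp(2*n)))/(-n^2 + 5*n*exp(n) + 24*exp(2*n))^2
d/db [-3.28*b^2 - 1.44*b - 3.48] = -6.56*b - 1.44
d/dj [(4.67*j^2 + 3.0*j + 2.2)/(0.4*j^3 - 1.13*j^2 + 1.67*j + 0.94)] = (-1.868*j^4 - 2.4*j^3 + 8.5489*j^2 + 13.7516*j - 0.854)/(0.16*j^6 - 0.904*j^5 + 2.6129*j^4 - 3.0222*j^3 + 0.6645*j^2 + 3.1396*j + 0.8836)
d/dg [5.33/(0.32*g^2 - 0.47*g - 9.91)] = (2.5051 - 3.4112*g)/(-0.32*g^2 + 0.47*g + 9.91)^2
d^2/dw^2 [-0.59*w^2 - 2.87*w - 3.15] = -1.18000000000000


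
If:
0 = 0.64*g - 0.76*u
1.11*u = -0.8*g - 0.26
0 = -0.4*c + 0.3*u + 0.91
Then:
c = 2.18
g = -0.15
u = -0.13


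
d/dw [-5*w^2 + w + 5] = 1 - 10*w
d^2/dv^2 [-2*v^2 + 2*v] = -4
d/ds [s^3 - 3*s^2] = 3*s*(s - 2)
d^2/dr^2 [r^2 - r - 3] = 2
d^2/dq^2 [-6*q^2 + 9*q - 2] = -12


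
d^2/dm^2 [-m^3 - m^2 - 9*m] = -6*m - 2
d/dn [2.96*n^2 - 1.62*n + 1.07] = 5.92*n - 1.62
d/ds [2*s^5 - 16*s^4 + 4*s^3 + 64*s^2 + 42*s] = 10*s^4 - 64*s^3 + 12*s^2 + 128*s + 42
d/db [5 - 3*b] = -3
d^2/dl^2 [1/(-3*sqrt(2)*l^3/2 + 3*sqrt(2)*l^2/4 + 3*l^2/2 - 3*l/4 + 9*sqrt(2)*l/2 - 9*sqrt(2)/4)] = 8*((6*sqrt(2)*l - 2 - sqrt(2))*(2*sqrt(2)*l^3 - 2*l^2 - sqrt(2)*l^2 - 6*sqrt(2)*l + l + 3*sqrt(2)) - (-6*sqrt(2)*l^2 + 2*sqrt(2)*l + 4*l - 1 + 6*sqrt(2))^2)/(3*(2*sqrt(2)*l^3 - 2*l^2 - sqrt(2)*l^2 - 6*sqrt(2)*l + l + 3*sqrt(2))^3)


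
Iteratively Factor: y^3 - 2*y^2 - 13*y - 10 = (y + 2)*(y^2 - 4*y - 5) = (y + 1)*(y + 2)*(y - 5)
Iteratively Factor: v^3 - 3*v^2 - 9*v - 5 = (v + 1)*(v^2 - 4*v - 5) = (v - 5)*(v + 1)*(v + 1)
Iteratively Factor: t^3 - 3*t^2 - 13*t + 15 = (t + 3)*(t^2 - 6*t + 5) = (t - 5)*(t + 3)*(t - 1)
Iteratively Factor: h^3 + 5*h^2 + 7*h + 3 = (h + 3)*(h^2 + 2*h + 1) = (h + 1)*(h + 3)*(h + 1)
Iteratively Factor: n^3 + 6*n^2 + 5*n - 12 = (n + 4)*(n^2 + 2*n - 3) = (n + 3)*(n + 4)*(n - 1)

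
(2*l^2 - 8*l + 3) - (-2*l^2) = 4*l^2 - 8*l + 3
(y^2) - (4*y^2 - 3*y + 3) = -3*y^2 + 3*y - 3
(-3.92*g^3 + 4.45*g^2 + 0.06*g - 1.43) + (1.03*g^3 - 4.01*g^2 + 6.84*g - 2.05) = -2.89*g^3 + 0.44*g^2 + 6.9*g - 3.48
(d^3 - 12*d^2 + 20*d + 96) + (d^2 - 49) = d^3 - 11*d^2 + 20*d + 47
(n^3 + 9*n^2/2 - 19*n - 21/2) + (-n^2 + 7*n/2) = n^3 + 7*n^2/2 - 31*n/2 - 21/2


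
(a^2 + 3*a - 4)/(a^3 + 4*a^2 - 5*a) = (a + 4)/(a*(a + 5))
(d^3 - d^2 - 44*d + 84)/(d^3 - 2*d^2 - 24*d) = (d^2 + 5*d - 14)/(d*(d + 4))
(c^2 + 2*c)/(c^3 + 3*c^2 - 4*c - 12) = c/(c^2 + c - 6)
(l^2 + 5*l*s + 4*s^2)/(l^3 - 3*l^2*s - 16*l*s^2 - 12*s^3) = (-l - 4*s)/(-l^2 + 4*l*s + 12*s^2)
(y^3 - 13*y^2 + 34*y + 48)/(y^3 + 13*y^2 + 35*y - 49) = (y^3 - 13*y^2 + 34*y + 48)/(y^3 + 13*y^2 + 35*y - 49)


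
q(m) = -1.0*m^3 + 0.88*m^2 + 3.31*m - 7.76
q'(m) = -3.0*m^2 + 1.76*m + 3.31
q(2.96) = -16.19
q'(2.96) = -17.77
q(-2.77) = 11.08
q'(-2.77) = -24.58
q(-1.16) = -8.85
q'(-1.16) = -2.77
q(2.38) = -8.38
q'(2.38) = -9.49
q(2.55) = -10.18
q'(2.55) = -11.71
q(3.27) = -22.49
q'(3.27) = -23.01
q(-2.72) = 9.87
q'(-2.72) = -23.67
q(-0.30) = -8.65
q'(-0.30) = 2.51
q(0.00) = -7.76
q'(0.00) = 3.31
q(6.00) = -172.22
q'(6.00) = -94.13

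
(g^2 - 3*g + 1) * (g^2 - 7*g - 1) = g^4 - 10*g^3 + 21*g^2 - 4*g - 1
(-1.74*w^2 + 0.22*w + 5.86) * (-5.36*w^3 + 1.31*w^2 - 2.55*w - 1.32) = 9.3264*w^5 - 3.4586*w^4 - 26.6844*w^3 + 9.4124*w^2 - 15.2334*w - 7.7352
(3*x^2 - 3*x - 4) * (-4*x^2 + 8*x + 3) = -12*x^4 + 36*x^3 + x^2 - 41*x - 12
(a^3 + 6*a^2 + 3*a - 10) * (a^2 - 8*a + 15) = a^5 - 2*a^4 - 30*a^3 + 56*a^2 + 125*a - 150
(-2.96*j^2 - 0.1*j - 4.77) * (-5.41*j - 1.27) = 16.0136*j^3 + 4.3002*j^2 + 25.9327*j + 6.0579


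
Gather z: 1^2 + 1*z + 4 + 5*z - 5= 6*z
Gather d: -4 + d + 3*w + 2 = d + 3*w - 2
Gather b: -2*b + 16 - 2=14 - 2*b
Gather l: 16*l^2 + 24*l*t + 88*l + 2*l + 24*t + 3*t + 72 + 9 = 16*l^2 + l*(24*t + 90) + 27*t + 81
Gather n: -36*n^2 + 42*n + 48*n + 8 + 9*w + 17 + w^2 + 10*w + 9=-36*n^2 + 90*n + w^2 + 19*w + 34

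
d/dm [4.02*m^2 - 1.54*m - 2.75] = 8.04*m - 1.54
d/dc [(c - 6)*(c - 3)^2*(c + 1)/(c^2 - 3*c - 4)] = 2*(c^3 - 12*c^2 + 48*c - 63)/(c^2 - 8*c + 16)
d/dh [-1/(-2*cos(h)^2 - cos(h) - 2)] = (4*cos(h) + 1)*sin(h)/(cos(h) + cos(2*h) + 3)^2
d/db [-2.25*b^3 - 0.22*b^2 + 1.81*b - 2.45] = -6.75*b^2 - 0.44*b + 1.81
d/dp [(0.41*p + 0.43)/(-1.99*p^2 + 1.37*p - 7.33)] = (0.8159*p^2 + 1.7114*p - 3.5944)/(3.9601*p^4 - 5.4526*p^3 + 31.0503*p^2 - 20.0842*p + 53.7289)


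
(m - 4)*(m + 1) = m^2 - 3*m - 4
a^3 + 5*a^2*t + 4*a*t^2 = a*(a + t)*(a + 4*t)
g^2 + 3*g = g*(g + 3)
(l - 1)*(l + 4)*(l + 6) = l^3 + 9*l^2 + 14*l - 24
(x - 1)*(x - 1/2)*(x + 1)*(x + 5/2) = x^4 + 2*x^3 - 9*x^2/4 - 2*x + 5/4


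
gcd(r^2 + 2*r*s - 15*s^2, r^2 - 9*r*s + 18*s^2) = r - 3*s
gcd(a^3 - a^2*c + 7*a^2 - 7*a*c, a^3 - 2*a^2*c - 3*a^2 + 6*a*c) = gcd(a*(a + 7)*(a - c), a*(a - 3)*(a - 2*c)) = a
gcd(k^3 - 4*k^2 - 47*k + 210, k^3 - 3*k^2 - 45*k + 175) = k^2 + 2*k - 35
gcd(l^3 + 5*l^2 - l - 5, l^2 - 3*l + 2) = l - 1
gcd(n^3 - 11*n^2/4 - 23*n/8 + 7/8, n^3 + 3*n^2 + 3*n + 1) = n + 1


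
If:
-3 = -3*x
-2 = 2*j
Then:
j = -1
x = 1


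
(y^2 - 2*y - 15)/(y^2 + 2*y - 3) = (y - 5)/(y - 1)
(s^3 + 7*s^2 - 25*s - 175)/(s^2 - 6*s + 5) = (s^2 + 12*s + 35)/(s - 1)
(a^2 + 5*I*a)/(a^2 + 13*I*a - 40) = a/(a + 8*I)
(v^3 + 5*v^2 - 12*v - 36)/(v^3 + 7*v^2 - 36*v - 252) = (v^2 - v - 6)/(v^2 + v - 42)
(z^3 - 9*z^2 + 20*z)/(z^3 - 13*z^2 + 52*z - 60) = z*(z - 4)/(z^2 - 8*z + 12)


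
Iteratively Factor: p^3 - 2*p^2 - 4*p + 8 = (p - 2)*(p^2 - 4) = (p - 2)*(p + 2)*(p - 2)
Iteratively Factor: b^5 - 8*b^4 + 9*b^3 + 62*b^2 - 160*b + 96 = (b - 4)*(b^4 - 4*b^3 - 7*b^2 + 34*b - 24) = (b - 4)*(b - 2)*(b^3 - 2*b^2 - 11*b + 12) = (b - 4)^2*(b - 2)*(b^2 + 2*b - 3) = (b - 4)^2*(b - 2)*(b - 1)*(b + 3)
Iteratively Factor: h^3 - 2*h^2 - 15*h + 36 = (h + 4)*(h^2 - 6*h + 9) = (h - 3)*(h + 4)*(h - 3)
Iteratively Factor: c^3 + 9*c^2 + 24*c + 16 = (c + 4)*(c^2 + 5*c + 4) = (c + 4)^2*(c + 1)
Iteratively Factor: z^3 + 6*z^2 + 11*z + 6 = (z + 2)*(z^2 + 4*z + 3) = (z + 2)*(z + 3)*(z + 1)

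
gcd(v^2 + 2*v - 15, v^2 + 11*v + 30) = v + 5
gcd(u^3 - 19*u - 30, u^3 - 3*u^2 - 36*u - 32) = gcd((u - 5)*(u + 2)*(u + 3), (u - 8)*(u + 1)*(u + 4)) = 1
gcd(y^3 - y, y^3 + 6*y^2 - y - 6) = y^2 - 1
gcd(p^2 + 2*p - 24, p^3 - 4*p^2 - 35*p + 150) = p + 6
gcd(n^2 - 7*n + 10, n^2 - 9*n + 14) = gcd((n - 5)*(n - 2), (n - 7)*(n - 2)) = n - 2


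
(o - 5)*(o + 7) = o^2 + 2*o - 35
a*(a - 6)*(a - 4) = a^3 - 10*a^2 + 24*a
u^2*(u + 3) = u^3 + 3*u^2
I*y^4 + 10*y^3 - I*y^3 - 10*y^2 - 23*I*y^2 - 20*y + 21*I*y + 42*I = (y - 2)*(y - 7*I)*(y - 3*I)*(I*y + I)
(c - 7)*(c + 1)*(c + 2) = c^3 - 4*c^2 - 19*c - 14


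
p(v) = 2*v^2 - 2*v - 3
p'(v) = 4*v - 2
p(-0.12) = -2.73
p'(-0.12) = -2.48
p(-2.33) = 12.52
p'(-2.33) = -11.32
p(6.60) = 70.92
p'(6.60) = 24.40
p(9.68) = 165.04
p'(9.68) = 36.72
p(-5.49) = 68.26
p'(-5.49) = -23.96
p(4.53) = 28.98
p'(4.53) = 16.12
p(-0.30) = -2.22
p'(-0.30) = -3.20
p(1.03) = -2.94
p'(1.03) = 2.12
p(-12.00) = 309.00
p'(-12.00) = -50.00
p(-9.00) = 177.00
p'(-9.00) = -38.00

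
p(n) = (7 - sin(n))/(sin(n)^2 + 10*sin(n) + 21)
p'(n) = (7 - sin(n))*(-2*sin(n)*cos(n) - 10*cos(n))/(sin(n)^2 + 10*sin(n) + 21)^2 - cos(n)/(sin(n)^2 + 10*sin(n) + 21)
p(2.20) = 0.21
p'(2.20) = 0.07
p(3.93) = 0.53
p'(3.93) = 0.27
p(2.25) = 0.21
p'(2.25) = 0.07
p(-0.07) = 0.35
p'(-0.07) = -0.22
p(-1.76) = 0.66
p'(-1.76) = 0.10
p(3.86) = 0.52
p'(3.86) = 0.28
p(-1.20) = 0.63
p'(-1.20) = -0.18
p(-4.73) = 0.19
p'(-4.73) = -0.00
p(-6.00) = 0.28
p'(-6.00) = -0.16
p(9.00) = 0.26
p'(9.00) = 0.14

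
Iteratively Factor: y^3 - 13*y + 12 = (y - 3)*(y^2 + 3*y - 4) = (y - 3)*(y + 4)*(y - 1)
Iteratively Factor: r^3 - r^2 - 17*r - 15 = (r + 3)*(r^2 - 4*r - 5) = (r - 5)*(r + 3)*(r + 1)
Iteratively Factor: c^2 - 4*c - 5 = (c + 1)*(c - 5)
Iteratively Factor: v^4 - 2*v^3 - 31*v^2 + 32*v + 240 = (v - 4)*(v^3 + 2*v^2 - 23*v - 60) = (v - 4)*(v + 4)*(v^2 - 2*v - 15) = (v - 4)*(v + 3)*(v + 4)*(v - 5)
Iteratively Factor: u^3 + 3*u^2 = (u)*(u^2 + 3*u) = u^2*(u + 3)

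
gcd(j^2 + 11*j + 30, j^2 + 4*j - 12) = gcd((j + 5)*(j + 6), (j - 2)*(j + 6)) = j + 6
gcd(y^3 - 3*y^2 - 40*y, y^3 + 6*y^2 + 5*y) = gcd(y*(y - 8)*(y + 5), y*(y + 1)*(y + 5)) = y^2 + 5*y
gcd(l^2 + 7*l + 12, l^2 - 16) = l + 4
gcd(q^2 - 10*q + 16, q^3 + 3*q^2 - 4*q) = 1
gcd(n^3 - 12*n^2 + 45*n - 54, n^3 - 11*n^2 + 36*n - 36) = n^2 - 9*n + 18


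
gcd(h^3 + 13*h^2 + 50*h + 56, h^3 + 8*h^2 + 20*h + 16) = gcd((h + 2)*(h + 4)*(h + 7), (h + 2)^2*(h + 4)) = h^2 + 6*h + 8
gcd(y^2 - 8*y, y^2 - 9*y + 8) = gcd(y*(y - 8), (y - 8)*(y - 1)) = y - 8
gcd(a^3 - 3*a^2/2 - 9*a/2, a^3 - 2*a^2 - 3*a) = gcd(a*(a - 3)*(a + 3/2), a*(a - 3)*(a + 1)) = a^2 - 3*a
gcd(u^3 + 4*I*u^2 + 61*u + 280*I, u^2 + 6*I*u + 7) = u + 7*I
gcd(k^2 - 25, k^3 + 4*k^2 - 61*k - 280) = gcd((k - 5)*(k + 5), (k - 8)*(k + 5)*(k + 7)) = k + 5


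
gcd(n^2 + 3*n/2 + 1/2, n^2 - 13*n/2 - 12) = 1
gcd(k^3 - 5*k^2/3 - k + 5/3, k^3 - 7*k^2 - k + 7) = k^2 - 1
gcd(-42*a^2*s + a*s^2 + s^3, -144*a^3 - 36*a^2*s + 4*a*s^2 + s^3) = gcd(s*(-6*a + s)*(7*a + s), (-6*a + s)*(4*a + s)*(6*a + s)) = -6*a + s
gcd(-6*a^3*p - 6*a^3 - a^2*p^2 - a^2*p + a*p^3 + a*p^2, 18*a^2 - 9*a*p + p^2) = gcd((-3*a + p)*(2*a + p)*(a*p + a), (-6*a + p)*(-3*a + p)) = -3*a + p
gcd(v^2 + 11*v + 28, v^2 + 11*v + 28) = v^2 + 11*v + 28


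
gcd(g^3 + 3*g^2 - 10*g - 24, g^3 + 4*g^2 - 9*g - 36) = g^2 + g - 12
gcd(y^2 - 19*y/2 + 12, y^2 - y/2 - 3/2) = y - 3/2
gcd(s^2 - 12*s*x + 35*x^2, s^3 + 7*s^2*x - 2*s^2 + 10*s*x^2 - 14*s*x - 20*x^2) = 1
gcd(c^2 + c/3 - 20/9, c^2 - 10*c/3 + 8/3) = c - 4/3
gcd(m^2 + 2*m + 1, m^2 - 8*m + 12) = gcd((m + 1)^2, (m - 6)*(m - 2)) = 1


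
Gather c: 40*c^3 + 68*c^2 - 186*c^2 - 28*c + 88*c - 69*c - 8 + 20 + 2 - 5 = 40*c^3 - 118*c^2 - 9*c + 9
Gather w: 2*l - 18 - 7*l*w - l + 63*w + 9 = l + w*(63 - 7*l) - 9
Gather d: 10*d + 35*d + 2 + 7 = 45*d + 9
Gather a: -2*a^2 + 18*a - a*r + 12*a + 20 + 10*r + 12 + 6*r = -2*a^2 + a*(30 - r) + 16*r + 32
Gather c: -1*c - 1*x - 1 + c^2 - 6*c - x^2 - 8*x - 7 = c^2 - 7*c - x^2 - 9*x - 8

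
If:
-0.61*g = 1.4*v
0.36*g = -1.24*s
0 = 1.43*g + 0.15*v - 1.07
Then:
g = 0.78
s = -0.23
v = -0.34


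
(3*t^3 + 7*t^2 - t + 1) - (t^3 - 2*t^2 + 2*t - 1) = 2*t^3 + 9*t^2 - 3*t + 2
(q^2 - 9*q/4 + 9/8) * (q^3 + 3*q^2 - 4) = q^5 + 3*q^4/4 - 45*q^3/8 - 5*q^2/8 + 9*q - 9/2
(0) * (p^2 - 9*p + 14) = 0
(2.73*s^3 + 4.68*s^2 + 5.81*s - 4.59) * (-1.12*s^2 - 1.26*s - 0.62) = -3.0576*s^5 - 8.6814*s^4 - 14.0966*s^3 - 5.0814*s^2 + 2.1812*s + 2.8458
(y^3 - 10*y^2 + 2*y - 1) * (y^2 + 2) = y^5 - 10*y^4 + 4*y^3 - 21*y^2 + 4*y - 2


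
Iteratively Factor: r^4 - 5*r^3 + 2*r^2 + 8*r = (r - 2)*(r^3 - 3*r^2 - 4*r) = (r - 2)*(r + 1)*(r^2 - 4*r) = r*(r - 2)*(r + 1)*(r - 4)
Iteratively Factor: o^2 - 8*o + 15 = (o - 5)*(o - 3)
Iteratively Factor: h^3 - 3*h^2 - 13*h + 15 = (h - 5)*(h^2 + 2*h - 3) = (h - 5)*(h + 3)*(h - 1)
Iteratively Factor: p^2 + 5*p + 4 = (p + 4)*(p + 1)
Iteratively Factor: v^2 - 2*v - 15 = (v - 5)*(v + 3)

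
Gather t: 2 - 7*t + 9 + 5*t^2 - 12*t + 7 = 5*t^2 - 19*t + 18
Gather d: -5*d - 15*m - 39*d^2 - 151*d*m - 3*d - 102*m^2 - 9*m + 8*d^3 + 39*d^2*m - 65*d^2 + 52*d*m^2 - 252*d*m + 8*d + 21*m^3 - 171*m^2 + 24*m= 8*d^3 + d^2*(39*m - 104) + d*(52*m^2 - 403*m) + 21*m^3 - 273*m^2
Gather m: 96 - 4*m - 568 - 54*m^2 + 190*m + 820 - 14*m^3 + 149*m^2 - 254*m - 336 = -14*m^3 + 95*m^2 - 68*m + 12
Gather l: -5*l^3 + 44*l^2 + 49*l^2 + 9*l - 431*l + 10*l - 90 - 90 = -5*l^3 + 93*l^2 - 412*l - 180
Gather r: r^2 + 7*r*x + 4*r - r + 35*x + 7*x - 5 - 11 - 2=r^2 + r*(7*x + 3) + 42*x - 18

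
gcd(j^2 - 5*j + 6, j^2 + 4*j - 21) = j - 3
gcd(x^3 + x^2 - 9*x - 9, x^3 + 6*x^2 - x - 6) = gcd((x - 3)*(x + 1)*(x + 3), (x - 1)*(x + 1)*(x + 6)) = x + 1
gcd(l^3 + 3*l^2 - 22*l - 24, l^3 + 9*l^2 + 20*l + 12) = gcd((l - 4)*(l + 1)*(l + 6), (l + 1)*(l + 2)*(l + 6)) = l^2 + 7*l + 6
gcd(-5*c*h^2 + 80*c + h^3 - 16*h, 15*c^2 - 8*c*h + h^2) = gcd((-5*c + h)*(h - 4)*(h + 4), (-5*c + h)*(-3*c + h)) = 5*c - h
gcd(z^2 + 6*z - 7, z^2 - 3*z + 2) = z - 1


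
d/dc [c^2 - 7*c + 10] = 2*c - 7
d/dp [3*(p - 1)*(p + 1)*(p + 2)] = 9*p^2 + 12*p - 3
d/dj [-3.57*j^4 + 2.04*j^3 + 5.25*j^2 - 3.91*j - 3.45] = -14.28*j^3 + 6.12*j^2 + 10.5*j - 3.91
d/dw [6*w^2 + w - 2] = 12*w + 1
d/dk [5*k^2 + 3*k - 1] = 10*k + 3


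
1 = 1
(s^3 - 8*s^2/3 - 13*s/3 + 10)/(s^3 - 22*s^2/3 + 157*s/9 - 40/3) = 3*(s + 2)/(3*s - 8)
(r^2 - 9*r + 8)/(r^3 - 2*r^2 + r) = (r - 8)/(r*(r - 1))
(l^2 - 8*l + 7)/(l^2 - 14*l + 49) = (l - 1)/(l - 7)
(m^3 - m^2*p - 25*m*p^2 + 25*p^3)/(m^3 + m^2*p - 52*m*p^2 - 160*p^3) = (-m^2 + 6*m*p - 5*p^2)/(-m^2 + 4*m*p + 32*p^2)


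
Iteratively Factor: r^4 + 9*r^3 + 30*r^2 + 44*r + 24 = (r + 2)*(r^3 + 7*r^2 + 16*r + 12) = (r + 2)*(r + 3)*(r^2 + 4*r + 4) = (r + 2)^2*(r + 3)*(r + 2)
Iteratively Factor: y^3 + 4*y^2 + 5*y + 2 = (y + 1)*(y^2 + 3*y + 2) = (y + 1)^2*(y + 2)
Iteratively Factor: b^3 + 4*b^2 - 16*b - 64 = (b + 4)*(b^2 - 16) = (b + 4)^2*(b - 4)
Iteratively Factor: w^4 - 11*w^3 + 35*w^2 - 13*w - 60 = (w - 3)*(w^3 - 8*w^2 + 11*w + 20) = (w - 5)*(w - 3)*(w^2 - 3*w - 4) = (w - 5)*(w - 3)*(w + 1)*(w - 4)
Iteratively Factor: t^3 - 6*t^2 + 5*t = (t)*(t^2 - 6*t + 5) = t*(t - 5)*(t - 1)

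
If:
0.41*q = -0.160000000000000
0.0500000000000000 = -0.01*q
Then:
No Solution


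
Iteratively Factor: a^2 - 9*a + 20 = (a - 5)*(a - 4)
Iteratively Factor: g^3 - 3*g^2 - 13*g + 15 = (g + 3)*(g^2 - 6*g + 5) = (g - 5)*(g + 3)*(g - 1)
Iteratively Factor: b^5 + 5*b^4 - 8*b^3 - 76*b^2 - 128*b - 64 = (b - 4)*(b^4 + 9*b^3 + 28*b^2 + 36*b + 16) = (b - 4)*(b + 4)*(b^3 + 5*b^2 + 8*b + 4) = (b - 4)*(b + 2)*(b + 4)*(b^2 + 3*b + 2) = (b - 4)*(b + 2)^2*(b + 4)*(b + 1)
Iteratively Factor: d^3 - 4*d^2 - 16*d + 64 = (d + 4)*(d^2 - 8*d + 16) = (d - 4)*(d + 4)*(d - 4)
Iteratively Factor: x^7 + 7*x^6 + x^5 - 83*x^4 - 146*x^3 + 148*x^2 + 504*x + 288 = (x + 3)*(x^6 + 4*x^5 - 11*x^4 - 50*x^3 + 4*x^2 + 136*x + 96) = (x + 2)*(x + 3)*(x^5 + 2*x^4 - 15*x^3 - 20*x^2 + 44*x + 48) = (x + 1)*(x + 2)*(x + 3)*(x^4 + x^3 - 16*x^2 - 4*x + 48) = (x - 2)*(x + 1)*(x + 2)*(x + 3)*(x^3 + 3*x^2 - 10*x - 24) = (x - 2)*(x + 1)*(x + 2)*(x + 3)*(x + 4)*(x^2 - x - 6) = (x - 3)*(x - 2)*(x + 1)*(x + 2)*(x + 3)*(x + 4)*(x + 2)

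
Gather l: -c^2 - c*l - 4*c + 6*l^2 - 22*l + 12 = -c^2 - 4*c + 6*l^2 + l*(-c - 22) + 12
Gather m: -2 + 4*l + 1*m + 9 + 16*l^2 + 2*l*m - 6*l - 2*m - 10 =16*l^2 - 2*l + m*(2*l - 1) - 3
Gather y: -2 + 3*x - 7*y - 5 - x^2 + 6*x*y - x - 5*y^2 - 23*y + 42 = -x^2 + 2*x - 5*y^2 + y*(6*x - 30) + 35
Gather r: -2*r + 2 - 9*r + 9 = 11 - 11*r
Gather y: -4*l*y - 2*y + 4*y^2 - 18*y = 4*y^2 + y*(-4*l - 20)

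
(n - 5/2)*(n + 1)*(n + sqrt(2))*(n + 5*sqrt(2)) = n^4 - 3*n^3/2 + 6*sqrt(2)*n^3 - 9*sqrt(2)*n^2 + 15*n^2/2 - 15*sqrt(2)*n - 15*n - 25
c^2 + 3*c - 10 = (c - 2)*(c + 5)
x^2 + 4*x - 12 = (x - 2)*(x + 6)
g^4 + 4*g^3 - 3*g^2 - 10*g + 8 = (g - 1)^2*(g + 2)*(g + 4)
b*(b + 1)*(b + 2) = b^3 + 3*b^2 + 2*b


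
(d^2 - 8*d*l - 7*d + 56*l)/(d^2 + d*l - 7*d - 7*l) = (d - 8*l)/(d + l)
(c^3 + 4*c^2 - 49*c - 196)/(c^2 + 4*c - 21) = (c^2 - 3*c - 28)/(c - 3)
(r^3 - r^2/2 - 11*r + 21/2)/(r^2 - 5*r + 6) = (2*r^2 + 5*r - 7)/(2*(r - 2))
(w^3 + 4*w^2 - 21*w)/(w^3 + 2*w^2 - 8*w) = (w^2 + 4*w - 21)/(w^2 + 2*w - 8)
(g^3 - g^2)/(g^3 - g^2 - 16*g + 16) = g^2/(g^2 - 16)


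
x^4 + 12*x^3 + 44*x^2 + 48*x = x*(x + 2)*(x + 4)*(x + 6)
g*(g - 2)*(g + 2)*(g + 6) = g^4 + 6*g^3 - 4*g^2 - 24*g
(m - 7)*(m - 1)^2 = m^3 - 9*m^2 + 15*m - 7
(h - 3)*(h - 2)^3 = h^4 - 9*h^3 + 30*h^2 - 44*h + 24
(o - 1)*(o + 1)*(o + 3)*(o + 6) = o^4 + 9*o^3 + 17*o^2 - 9*o - 18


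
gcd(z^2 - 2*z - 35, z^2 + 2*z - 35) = 1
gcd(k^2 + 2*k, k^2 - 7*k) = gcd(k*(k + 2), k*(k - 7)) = k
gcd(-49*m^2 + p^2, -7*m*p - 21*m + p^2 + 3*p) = -7*m + p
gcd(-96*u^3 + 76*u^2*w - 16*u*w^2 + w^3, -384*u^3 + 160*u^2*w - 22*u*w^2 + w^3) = 48*u^2 - 14*u*w + w^2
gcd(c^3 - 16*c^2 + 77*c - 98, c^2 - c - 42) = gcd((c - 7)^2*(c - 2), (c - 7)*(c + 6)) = c - 7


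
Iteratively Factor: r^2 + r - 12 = (r + 4)*(r - 3)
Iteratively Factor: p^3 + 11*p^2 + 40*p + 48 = (p + 4)*(p^2 + 7*p + 12) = (p + 3)*(p + 4)*(p + 4)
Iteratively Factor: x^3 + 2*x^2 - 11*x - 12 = (x + 1)*(x^2 + x - 12) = (x + 1)*(x + 4)*(x - 3)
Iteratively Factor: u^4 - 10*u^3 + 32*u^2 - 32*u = (u - 2)*(u^3 - 8*u^2 + 16*u) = u*(u - 2)*(u^2 - 8*u + 16) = u*(u - 4)*(u - 2)*(u - 4)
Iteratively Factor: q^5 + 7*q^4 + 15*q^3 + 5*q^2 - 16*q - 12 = (q + 1)*(q^4 + 6*q^3 + 9*q^2 - 4*q - 12) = (q + 1)*(q + 3)*(q^3 + 3*q^2 - 4) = (q - 1)*(q + 1)*(q + 3)*(q^2 + 4*q + 4) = (q - 1)*(q + 1)*(q + 2)*(q + 3)*(q + 2)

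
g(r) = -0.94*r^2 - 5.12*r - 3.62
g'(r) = -1.88*r - 5.12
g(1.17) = -10.90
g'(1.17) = -7.32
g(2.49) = -22.20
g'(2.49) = -9.80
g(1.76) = -15.54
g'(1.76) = -8.43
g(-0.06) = -3.32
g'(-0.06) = -5.01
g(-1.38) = 1.66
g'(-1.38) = -2.53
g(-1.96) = 2.80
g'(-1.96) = -1.44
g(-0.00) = -3.62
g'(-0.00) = -5.12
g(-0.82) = -0.05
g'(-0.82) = -3.58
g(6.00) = -68.18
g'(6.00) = -16.40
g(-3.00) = 3.28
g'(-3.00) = 0.52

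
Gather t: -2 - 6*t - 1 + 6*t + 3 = 0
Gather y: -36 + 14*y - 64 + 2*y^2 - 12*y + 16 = 2*y^2 + 2*y - 84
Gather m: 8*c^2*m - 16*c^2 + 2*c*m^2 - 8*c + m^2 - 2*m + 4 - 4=-16*c^2 - 8*c + m^2*(2*c + 1) + m*(8*c^2 - 2)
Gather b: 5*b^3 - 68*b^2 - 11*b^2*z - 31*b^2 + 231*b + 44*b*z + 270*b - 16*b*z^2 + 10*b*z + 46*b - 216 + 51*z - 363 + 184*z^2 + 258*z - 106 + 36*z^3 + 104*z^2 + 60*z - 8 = 5*b^3 + b^2*(-11*z - 99) + b*(-16*z^2 + 54*z + 547) + 36*z^3 + 288*z^2 + 369*z - 693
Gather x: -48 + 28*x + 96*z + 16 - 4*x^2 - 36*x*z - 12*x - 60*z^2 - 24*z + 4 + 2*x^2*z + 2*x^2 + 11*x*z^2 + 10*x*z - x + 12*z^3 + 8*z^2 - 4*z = x^2*(2*z - 2) + x*(11*z^2 - 26*z + 15) + 12*z^3 - 52*z^2 + 68*z - 28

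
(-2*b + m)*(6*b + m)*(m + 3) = -12*b^2*m - 36*b^2 + 4*b*m^2 + 12*b*m + m^3 + 3*m^2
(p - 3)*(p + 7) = p^2 + 4*p - 21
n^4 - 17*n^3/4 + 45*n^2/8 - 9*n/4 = n*(n - 2)*(n - 3/2)*(n - 3/4)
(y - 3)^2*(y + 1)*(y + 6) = y^4 + y^3 - 27*y^2 + 27*y + 54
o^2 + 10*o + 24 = (o + 4)*(o + 6)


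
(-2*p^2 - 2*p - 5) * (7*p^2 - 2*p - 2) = -14*p^4 - 10*p^3 - 27*p^2 + 14*p + 10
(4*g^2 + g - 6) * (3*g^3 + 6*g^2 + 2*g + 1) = 12*g^5 + 27*g^4 - 4*g^3 - 30*g^2 - 11*g - 6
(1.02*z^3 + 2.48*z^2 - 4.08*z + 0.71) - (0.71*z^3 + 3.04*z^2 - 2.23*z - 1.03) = 0.31*z^3 - 0.56*z^2 - 1.85*z + 1.74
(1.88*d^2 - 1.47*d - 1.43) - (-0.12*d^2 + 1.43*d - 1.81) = 2.0*d^2 - 2.9*d + 0.38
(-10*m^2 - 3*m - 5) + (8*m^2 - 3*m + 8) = -2*m^2 - 6*m + 3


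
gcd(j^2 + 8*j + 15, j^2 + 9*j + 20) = j + 5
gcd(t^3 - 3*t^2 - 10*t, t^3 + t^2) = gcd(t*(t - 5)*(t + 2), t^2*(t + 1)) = t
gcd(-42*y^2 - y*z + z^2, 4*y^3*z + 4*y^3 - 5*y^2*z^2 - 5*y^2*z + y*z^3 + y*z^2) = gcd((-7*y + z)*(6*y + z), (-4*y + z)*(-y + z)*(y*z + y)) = 1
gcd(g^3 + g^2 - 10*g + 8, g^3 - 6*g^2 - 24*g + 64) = g^2 + 2*g - 8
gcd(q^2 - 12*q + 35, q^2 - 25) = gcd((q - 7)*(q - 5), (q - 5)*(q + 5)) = q - 5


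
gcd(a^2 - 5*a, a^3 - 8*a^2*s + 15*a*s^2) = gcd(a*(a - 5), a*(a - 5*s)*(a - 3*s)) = a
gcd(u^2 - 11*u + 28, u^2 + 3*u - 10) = 1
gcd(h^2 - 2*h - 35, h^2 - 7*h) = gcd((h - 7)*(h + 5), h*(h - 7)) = h - 7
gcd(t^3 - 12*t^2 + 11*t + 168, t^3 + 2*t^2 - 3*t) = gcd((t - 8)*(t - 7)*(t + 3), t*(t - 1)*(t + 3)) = t + 3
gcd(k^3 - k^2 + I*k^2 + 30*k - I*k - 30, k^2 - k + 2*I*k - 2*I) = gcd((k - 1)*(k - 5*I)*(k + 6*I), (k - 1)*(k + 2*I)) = k - 1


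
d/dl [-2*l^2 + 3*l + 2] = 3 - 4*l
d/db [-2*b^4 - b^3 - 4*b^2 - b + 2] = -8*b^3 - 3*b^2 - 8*b - 1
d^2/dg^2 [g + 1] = 0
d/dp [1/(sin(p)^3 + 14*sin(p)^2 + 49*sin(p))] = -(3*sin(p) + 7)*cos(p)/((sin(p) + 7)^3*sin(p)^2)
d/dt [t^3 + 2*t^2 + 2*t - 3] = 3*t^2 + 4*t + 2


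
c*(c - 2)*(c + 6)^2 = c^4 + 10*c^3 + 12*c^2 - 72*c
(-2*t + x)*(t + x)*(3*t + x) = -6*t^3 - 5*t^2*x + 2*t*x^2 + x^3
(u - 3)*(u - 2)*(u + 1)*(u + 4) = u^4 - 15*u^2 + 10*u + 24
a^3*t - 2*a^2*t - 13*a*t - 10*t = (a - 5)*(a + 2)*(a*t + t)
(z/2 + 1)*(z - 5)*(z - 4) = z^3/2 - 7*z^2/2 + z + 20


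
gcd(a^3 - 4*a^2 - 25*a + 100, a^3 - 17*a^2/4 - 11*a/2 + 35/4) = a - 5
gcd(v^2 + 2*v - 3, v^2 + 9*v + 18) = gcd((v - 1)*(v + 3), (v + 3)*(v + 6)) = v + 3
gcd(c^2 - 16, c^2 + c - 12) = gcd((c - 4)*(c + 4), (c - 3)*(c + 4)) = c + 4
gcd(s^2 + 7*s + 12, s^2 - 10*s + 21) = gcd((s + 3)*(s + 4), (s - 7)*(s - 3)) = 1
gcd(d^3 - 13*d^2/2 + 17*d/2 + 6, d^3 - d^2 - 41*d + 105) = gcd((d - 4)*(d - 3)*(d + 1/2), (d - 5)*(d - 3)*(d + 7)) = d - 3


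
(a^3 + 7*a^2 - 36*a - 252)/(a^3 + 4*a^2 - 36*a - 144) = (a + 7)/(a + 4)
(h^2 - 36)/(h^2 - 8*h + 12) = (h + 6)/(h - 2)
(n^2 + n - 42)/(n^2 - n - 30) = (n + 7)/(n + 5)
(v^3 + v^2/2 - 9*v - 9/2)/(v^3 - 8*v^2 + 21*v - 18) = (2*v^2 + 7*v + 3)/(2*(v^2 - 5*v + 6))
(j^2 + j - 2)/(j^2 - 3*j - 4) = (-j^2 - j + 2)/(-j^2 + 3*j + 4)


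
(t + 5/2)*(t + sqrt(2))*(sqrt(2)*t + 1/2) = sqrt(2)*t^3 + 5*t^2/2 + 5*sqrt(2)*t^2/2 + sqrt(2)*t/2 + 25*t/4 + 5*sqrt(2)/4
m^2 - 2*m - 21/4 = (m - 7/2)*(m + 3/2)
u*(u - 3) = u^2 - 3*u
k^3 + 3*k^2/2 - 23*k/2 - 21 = (k - 7/2)*(k + 2)*(k + 3)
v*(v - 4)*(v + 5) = v^3 + v^2 - 20*v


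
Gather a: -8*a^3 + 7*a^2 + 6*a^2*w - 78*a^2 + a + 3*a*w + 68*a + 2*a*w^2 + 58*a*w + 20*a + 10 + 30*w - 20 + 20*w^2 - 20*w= -8*a^3 + a^2*(6*w - 71) + a*(2*w^2 + 61*w + 89) + 20*w^2 + 10*w - 10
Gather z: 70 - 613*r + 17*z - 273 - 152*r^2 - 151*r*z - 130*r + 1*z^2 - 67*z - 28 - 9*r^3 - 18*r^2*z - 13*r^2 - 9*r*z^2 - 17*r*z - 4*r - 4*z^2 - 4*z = -9*r^3 - 165*r^2 - 747*r + z^2*(-9*r - 3) + z*(-18*r^2 - 168*r - 54) - 231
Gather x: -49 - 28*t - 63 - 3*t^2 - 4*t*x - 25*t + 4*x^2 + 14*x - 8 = -3*t^2 - 53*t + 4*x^2 + x*(14 - 4*t) - 120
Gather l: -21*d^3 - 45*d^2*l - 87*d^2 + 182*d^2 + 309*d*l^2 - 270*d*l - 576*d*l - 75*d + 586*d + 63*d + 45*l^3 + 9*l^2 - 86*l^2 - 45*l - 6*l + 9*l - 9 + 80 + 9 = -21*d^3 + 95*d^2 + 574*d + 45*l^3 + l^2*(309*d - 77) + l*(-45*d^2 - 846*d - 42) + 80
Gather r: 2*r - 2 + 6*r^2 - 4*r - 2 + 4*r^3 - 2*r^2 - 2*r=4*r^3 + 4*r^2 - 4*r - 4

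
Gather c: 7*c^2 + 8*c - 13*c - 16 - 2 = 7*c^2 - 5*c - 18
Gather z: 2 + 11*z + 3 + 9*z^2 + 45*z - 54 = 9*z^2 + 56*z - 49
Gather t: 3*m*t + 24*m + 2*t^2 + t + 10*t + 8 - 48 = 24*m + 2*t^2 + t*(3*m + 11) - 40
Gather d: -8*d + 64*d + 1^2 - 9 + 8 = 56*d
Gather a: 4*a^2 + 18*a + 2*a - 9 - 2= 4*a^2 + 20*a - 11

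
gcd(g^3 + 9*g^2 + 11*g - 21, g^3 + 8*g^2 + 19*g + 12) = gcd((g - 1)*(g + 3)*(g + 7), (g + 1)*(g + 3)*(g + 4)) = g + 3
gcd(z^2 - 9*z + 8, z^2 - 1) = z - 1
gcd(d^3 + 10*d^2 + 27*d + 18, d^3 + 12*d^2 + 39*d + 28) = d + 1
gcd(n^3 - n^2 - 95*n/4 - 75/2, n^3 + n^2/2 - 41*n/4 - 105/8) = n + 5/2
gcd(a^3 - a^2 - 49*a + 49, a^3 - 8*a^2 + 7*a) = a^2 - 8*a + 7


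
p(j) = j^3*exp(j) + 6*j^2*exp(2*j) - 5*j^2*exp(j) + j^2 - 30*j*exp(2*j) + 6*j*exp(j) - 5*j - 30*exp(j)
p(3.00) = -15132.00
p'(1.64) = -2195.83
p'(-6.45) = -18.45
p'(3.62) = -65477.27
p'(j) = j^3*exp(j) + 12*j^2*exp(2*j) - 2*j^2*exp(j) - 48*j*exp(2*j) - 4*j*exp(j) + 2*j - 30*exp(2*j) - 24*exp(j) - 5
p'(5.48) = 3887013.84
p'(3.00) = -27167.61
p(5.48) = 912056.02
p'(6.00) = 18592782.39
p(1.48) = -735.07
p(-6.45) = 72.99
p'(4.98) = 608878.06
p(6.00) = 5876122.50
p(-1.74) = 3.22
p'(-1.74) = -10.69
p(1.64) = -1034.69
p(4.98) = -12736.60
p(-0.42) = -13.82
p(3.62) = -42775.38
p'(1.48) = -1581.10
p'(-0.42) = -24.12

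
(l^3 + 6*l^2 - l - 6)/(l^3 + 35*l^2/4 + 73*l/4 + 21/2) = 4*(l - 1)/(4*l + 7)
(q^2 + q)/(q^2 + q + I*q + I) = q/(q + I)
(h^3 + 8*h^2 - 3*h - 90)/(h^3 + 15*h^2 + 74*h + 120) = (h - 3)/(h + 4)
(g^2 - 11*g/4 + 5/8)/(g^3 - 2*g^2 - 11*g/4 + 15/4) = (4*g - 1)/(2*(2*g^2 + g - 3))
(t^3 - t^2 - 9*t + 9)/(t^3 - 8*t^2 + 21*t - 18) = (t^2 + 2*t - 3)/(t^2 - 5*t + 6)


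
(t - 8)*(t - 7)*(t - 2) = t^3 - 17*t^2 + 86*t - 112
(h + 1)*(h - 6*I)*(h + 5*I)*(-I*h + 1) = -I*h^4 - I*h^3 - 31*I*h^2 + 30*h - 31*I*h + 30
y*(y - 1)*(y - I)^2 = y^4 - y^3 - 2*I*y^3 - y^2 + 2*I*y^2 + y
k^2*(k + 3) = k^3 + 3*k^2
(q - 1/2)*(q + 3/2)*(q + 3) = q^3 + 4*q^2 + 9*q/4 - 9/4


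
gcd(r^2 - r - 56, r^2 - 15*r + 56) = r - 8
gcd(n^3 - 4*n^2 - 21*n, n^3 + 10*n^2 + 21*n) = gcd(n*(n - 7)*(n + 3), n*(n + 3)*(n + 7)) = n^2 + 3*n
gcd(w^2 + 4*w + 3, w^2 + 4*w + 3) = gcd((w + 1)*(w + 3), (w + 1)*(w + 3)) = w^2 + 4*w + 3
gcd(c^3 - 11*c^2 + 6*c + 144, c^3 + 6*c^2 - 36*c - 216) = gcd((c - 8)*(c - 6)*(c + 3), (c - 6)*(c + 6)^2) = c - 6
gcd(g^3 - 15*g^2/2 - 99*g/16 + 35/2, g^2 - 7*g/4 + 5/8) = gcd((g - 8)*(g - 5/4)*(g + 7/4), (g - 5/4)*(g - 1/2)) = g - 5/4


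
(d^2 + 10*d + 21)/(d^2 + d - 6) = (d + 7)/(d - 2)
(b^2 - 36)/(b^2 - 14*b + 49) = (b^2 - 36)/(b^2 - 14*b + 49)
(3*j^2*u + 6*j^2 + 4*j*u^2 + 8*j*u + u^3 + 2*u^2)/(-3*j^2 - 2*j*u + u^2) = (3*j*u + 6*j + u^2 + 2*u)/(-3*j + u)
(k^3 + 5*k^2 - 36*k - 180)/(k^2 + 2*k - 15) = (k^2 - 36)/(k - 3)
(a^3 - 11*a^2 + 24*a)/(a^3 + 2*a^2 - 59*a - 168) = a*(a - 3)/(a^2 + 10*a + 21)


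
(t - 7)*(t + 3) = t^2 - 4*t - 21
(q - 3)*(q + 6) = q^2 + 3*q - 18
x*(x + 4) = x^2 + 4*x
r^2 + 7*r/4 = r*(r + 7/4)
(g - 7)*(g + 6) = g^2 - g - 42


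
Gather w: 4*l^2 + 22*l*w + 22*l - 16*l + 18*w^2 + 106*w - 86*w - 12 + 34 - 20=4*l^2 + 6*l + 18*w^2 + w*(22*l + 20) + 2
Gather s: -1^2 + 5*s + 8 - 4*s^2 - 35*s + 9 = -4*s^2 - 30*s + 16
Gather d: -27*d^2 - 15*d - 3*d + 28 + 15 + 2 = -27*d^2 - 18*d + 45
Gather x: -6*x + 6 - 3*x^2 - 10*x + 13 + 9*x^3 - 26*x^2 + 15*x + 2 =9*x^3 - 29*x^2 - x + 21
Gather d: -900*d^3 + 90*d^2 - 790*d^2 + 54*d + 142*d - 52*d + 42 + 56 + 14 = -900*d^3 - 700*d^2 + 144*d + 112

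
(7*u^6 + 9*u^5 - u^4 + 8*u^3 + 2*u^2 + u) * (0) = 0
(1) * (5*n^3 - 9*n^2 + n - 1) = 5*n^3 - 9*n^2 + n - 1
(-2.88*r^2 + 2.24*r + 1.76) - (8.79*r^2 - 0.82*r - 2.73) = -11.67*r^2 + 3.06*r + 4.49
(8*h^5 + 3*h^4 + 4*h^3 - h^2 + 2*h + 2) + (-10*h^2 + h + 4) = 8*h^5 + 3*h^4 + 4*h^3 - 11*h^2 + 3*h + 6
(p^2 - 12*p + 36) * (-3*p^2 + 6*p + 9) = -3*p^4 + 42*p^3 - 171*p^2 + 108*p + 324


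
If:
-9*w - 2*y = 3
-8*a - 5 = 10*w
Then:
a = 5*y/18 - 5/24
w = -2*y/9 - 1/3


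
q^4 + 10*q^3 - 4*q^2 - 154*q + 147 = (q - 3)*(q - 1)*(q + 7)^2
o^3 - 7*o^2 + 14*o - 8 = (o - 4)*(o - 2)*(o - 1)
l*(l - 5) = l^2 - 5*l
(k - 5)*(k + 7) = k^2 + 2*k - 35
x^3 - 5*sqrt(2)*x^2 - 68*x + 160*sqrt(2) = (x - 8*sqrt(2))*(x - 2*sqrt(2))*(x + 5*sqrt(2))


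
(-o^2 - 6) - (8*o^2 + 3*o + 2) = -9*o^2 - 3*o - 8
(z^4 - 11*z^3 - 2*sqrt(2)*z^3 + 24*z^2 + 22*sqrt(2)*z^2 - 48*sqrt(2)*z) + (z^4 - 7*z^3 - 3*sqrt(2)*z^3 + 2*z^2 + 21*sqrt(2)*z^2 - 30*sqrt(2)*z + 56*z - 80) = 2*z^4 - 18*z^3 - 5*sqrt(2)*z^3 + 26*z^2 + 43*sqrt(2)*z^2 - 78*sqrt(2)*z + 56*z - 80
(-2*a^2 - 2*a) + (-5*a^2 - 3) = -7*a^2 - 2*a - 3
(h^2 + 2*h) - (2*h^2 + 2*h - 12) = 12 - h^2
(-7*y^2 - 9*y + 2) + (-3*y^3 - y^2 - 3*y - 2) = -3*y^3 - 8*y^2 - 12*y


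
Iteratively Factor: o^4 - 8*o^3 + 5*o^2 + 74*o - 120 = (o - 2)*(o^3 - 6*o^2 - 7*o + 60) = (o - 2)*(o + 3)*(o^2 - 9*o + 20) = (o - 5)*(o - 2)*(o + 3)*(o - 4)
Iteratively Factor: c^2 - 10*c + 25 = (c - 5)*(c - 5)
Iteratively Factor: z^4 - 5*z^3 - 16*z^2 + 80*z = (z + 4)*(z^3 - 9*z^2 + 20*z) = (z - 4)*(z + 4)*(z^2 - 5*z) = (z - 5)*(z - 4)*(z + 4)*(z)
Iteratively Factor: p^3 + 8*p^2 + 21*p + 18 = (p + 3)*(p^2 + 5*p + 6) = (p + 3)^2*(p + 2)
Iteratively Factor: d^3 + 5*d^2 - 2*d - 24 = (d - 2)*(d^2 + 7*d + 12) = (d - 2)*(d + 3)*(d + 4)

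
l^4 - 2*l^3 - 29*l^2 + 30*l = l*(l - 6)*(l - 1)*(l + 5)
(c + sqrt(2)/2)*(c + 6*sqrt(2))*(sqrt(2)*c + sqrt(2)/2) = sqrt(2)*c^3 + sqrt(2)*c^2/2 + 13*c^2 + 13*c/2 + 6*sqrt(2)*c + 3*sqrt(2)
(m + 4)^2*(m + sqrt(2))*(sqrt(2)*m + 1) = sqrt(2)*m^4 + 3*m^3 + 8*sqrt(2)*m^3 + 24*m^2 + 17*sqrt(2)*m^2 + 8*sqrt(2)*m + 48*m + 16*sqrt(2)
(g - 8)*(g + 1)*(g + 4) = g^3 - 3*g^2 - 36*g - 32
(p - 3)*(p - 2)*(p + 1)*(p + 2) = p^4 - 2*p^3 - 7*p^2 + 8*p + 12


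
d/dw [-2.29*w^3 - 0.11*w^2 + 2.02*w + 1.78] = -6.87*w^2 - 0.22*w + 2.02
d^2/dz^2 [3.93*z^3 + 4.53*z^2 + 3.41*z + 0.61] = 23.58*z + 9.06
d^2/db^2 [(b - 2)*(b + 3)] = 2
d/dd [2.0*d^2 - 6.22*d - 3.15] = 4.0*d - 6.22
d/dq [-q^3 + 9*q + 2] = 9 - 3*q^2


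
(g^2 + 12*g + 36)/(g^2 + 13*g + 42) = (g + 6)/(g + 7)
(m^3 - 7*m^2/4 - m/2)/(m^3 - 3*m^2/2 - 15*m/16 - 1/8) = 4*m/(4*m + 1)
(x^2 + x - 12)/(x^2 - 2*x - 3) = (x + 4)/(x + 1)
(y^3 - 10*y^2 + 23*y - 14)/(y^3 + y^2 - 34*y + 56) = (y^2 - 8*y + 7)/(y^2 + 3*y - 28)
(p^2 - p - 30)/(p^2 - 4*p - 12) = (p + 5)/(p + 2)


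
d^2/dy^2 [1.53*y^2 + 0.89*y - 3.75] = 3.06000000000000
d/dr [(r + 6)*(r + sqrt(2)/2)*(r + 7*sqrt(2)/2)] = 3*r^2 + 8*sqrt(2)*r + 12*r + 7/2 + 24*sqrt(2)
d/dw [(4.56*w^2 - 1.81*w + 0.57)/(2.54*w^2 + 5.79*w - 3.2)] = (30.9998*w^2 - 32.0796*w + 2.4917)/(6.4516*w^4 + 29.4132*w^3 + 17.2681*w^2 - 37.056*w + 10.24)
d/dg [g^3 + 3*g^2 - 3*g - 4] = 3*g^2 + 6*g - 3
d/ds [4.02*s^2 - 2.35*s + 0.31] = 8.04*s - 2.35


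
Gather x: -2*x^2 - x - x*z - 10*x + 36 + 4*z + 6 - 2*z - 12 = -2*x^2 + x*(-z - 11) + 2*z + 30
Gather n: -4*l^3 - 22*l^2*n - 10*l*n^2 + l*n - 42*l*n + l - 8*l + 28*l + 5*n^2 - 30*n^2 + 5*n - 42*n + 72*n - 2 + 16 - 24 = -4*l^3 + 21*l + n^2*(-10*l - 25) + n*(-22*l^2 - 41*l + 35) - 10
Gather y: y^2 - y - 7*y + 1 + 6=y^2 - 8*y + 7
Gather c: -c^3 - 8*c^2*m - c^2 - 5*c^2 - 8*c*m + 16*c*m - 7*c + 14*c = -c^3 + c^2*(-8*m - 6) + c*(8*m + 7)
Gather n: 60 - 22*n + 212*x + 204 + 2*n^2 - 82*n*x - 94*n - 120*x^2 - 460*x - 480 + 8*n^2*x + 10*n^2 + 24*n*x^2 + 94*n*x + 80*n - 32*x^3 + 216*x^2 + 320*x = n^2*(8*x + 12) + n*(24*x^2 + 12*x - 36) - 32*x^3 + 96*x^2 + 72*x - 216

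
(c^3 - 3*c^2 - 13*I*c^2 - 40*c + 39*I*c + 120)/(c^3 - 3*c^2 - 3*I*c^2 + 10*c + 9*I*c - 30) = (c - 8*I)/(c + 2*I)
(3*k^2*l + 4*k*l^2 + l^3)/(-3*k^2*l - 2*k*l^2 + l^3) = (-3*k - l)/(3*k - l)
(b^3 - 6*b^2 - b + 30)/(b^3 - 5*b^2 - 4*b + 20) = (b - 3)/(b - 2)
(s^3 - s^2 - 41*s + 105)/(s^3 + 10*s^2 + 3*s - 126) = (s - 5)/(s + 6)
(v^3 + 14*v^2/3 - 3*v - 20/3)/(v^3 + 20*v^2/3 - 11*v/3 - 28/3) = (v + 5)/(v + 7)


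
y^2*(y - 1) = y^3 - y^2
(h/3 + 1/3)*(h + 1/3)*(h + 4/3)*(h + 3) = h^4/3 + 17*h^3/9 + 91*h^2/27 + 61*h/27 + 4/9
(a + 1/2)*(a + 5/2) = a^2 + 3*a + 5/4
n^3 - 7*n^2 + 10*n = n*(n - 5)*(n - 2)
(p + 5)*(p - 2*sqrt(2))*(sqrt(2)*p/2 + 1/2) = sqrt(2)*p^3/2 - 3*p^2/2 + 5*sqrt(2)*p^2/2 - 15*p/2 - sqrt(2)*p - 5*sqrt(2)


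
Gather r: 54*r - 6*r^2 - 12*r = -6*r^2 + 42*r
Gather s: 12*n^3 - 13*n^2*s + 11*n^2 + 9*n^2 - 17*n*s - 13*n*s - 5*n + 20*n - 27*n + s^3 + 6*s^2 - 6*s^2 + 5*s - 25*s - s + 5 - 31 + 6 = 12*n^3 + 20*n^2 - 12*n + s^3 + s*(-13*n^2 - 30*n - 21) - 20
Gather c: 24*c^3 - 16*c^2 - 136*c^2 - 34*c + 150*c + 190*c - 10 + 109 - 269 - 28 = 24*c^3 - 152*c^2 + 306*c - 198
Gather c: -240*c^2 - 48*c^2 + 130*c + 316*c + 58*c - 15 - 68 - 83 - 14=-288*c^2 + 504*c - 180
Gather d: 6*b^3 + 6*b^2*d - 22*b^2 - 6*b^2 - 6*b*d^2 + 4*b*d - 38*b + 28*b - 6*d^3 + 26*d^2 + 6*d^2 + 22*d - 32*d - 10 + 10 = 6*b^3 - 28*b^2 - 10*b - 6*d^3 + d^2*(32 - 6*b) + d*(6*b^2 + 4*b - 10)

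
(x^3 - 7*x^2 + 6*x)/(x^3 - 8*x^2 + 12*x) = (x - 1)/(x - 2)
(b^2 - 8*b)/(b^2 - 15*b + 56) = b/(b - 7)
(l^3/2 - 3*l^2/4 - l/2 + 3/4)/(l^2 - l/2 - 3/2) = l/2 - 1/2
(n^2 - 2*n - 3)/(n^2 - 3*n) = (n + 1)/n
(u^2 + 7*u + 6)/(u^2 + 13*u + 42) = (u + 1)/(u + 7)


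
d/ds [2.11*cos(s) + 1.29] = -2.11*sin(s)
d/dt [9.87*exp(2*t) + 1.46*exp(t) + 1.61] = (19.74*exp(t) + 1.46)*exp(t)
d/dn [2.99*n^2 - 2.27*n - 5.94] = 5.98*n - 2.27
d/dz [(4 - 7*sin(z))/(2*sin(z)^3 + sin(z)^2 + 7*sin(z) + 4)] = (28*sin(z)^3 - 17*sin(z)^2 - 8*sin(z) - 56)*cos(z)/(2*sin(z)^3 + sin(z)^2 + 7*sin(z) + 4)^2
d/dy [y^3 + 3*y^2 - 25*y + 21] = 3*y^2 + 6*y - 25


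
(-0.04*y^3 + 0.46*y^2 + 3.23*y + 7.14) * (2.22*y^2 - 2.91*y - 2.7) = -0.0888*y^5 + 1.1376*y^4 + 5.94*y^3 + 5.2095*y^2 - 29.4984*y - 19.278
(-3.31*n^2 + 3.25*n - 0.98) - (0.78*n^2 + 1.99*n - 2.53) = -4.09*n^2 + 1.26*n + 1.55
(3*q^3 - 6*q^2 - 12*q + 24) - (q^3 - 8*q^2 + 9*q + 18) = 2*q^3 + 2*q^2 - 21*q + 6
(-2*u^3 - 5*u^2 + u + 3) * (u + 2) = -2*u^4 - 9*u^3 - 9*u^2 + 5*u + 6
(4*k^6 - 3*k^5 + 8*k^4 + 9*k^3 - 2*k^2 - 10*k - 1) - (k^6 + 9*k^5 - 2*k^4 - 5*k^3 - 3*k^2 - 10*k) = 3*k^6 - 12*k^5 + 10*k^4 + 14*k^3 + k^2 - 1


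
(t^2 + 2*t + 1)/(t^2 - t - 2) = (t + 1)/(t - 2)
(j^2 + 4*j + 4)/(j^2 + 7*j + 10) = (j + 2)/(j + 5)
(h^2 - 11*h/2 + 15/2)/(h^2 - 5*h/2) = (h - 3)/h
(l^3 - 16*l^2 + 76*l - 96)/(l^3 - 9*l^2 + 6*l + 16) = (l - 6)/(l + 1)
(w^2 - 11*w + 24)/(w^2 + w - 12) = (w - 8)/(w + 4)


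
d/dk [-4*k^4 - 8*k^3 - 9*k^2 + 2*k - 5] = -16*k^3 - 24*k^2 - 18*k + 2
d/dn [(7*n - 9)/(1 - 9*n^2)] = (63*n^2 - 162*n + 7)/(81*n^4 - 18*n^2 + 1)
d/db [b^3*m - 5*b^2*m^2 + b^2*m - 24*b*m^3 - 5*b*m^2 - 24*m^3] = m*(3*b^2 - 10*b*m + 2*b - 24*m^2 - 5*m)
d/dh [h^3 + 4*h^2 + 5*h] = 3*h^2 + 8*h + 5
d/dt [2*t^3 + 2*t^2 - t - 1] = 6*t^2 + 4*t - 1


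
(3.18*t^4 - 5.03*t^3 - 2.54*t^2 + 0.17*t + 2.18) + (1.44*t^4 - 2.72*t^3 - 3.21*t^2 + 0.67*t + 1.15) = 4.62*t^4 - 7.75*t^3 - 5.75*t^2 + 0.84*t + 3.33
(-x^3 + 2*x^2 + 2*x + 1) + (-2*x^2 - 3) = -x^3 + 2*x - 2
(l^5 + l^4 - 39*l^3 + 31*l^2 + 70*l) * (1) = l^5 + l^4 - 39*l^3 + 31*l^2 + 70*l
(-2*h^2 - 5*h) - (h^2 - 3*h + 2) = -3*h^2 - 2*h - 2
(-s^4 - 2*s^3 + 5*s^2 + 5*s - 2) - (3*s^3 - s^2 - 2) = -s^4 - 5*s^3 + 6*s^2 + 5*s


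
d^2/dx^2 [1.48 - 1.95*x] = 0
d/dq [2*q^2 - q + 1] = 4*q - 1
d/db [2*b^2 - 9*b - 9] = 4*b - 9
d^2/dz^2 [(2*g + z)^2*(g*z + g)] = 2*g*(4*g + 3*z + 1)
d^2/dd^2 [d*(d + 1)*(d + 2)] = 6*d + 6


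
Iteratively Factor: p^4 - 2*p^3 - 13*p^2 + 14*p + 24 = (p + 3)*(p^3 - 5*p^2 + 2*p + 8) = (p + 1)*(p + 3)*(p^2 - 6*p + 8) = (p - 2)*(p + 1)*(p + 3)*(p - 4)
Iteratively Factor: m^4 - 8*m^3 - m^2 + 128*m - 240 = (m + 4)*(m^3 - 12*m^2 + 47*m - 60) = (m - 3)*(m + 4)*(m^2 - 9*m + 20) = (m - 4)*(m - 3)*(m + 4)*(m - 5)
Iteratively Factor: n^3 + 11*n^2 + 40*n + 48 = (n + 4)*(n^2 + 7*n + 12) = (n + 4)^2*(n + 3)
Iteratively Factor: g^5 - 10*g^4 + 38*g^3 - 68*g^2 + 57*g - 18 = (g - 3)*(g^4 - 7*g^3 + 17*g^2 - 17*g + 6) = (g - 3)*(g - 1)*(g^3 - 6*g^2 + 11*g - 6) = (g - 3)^2*(g - 1)*(g^2 - 3*g + 2) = (g - 3)^2*(g - 1)^2*(g - 2)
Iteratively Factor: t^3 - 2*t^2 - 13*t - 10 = (t + 2)*(t^2 - 4*t - 5) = (t - 5)*(t + 2)*(t + 1)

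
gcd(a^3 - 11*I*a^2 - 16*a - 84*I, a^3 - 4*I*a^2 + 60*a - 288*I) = a - 6*I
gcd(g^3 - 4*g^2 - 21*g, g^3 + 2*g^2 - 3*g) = g^2 + 3*g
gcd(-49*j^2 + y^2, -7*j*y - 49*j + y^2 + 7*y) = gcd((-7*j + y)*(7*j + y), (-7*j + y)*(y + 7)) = -7*j + y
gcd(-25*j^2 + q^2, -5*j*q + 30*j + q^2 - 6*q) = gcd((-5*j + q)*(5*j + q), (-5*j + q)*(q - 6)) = -5*j + q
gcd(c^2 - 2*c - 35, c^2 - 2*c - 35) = c^2 - 2*c - 35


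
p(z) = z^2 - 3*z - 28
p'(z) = 2*z - 3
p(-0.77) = -25.10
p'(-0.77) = -4.54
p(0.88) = -29.87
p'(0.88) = -1.24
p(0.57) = -29.39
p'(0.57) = -1.86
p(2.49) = -29.27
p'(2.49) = 1.98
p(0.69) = -29.59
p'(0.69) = -1.62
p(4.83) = -19.16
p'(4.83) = 6.66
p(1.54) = -30.25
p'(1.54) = 0.08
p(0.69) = -29.59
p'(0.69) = -1.62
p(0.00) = -28.00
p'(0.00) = -3.00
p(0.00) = -28.00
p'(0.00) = -3.00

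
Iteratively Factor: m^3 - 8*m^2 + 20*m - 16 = (m - 4)*(m^2 - 4*m + 4) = (m - 4)*(m - 2)*(m - 2)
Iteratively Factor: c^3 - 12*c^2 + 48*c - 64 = (c - 4)*(c^2 - 8*c + 16) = (c - 4)^2*(c - 4)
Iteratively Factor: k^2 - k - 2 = (k - 2)*(k + 1)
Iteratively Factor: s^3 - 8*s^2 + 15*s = (s - 5)*(s^2 - 3*s) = (s - 5)*(s - 3)*(s)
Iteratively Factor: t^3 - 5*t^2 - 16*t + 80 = (t - 5)*(t^2 - 16) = (t - 5)*(t + 4)*(t - 4)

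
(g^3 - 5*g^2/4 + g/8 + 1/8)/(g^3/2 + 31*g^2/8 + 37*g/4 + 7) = (8*g^3 - 10*g^2 + g + 1)/(4*g^3 + 31*g^2 + 74*g + 56)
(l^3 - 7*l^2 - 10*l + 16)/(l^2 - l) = l - 6 - 16/l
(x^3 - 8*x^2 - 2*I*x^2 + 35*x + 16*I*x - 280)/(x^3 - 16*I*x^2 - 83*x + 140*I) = (x^2 + x*(-8 + 5*I) - 40*I)/(x^2 - 9*I*x - 20)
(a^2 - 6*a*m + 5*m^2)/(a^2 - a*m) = (a - 5*m)/a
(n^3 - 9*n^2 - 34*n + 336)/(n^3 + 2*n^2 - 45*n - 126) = (n - 8)/(n + 3)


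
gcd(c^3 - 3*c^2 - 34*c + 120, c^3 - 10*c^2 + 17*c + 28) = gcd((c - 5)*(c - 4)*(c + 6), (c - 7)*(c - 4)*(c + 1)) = c - 4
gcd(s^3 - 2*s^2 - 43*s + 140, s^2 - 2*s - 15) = s - 5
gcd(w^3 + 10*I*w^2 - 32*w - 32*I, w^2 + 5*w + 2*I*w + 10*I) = w + 2*I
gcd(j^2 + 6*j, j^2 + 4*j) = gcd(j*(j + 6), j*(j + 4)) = j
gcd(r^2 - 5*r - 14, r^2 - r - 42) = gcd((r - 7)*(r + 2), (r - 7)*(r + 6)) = r - 7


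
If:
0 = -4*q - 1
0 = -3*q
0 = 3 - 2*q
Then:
No Solution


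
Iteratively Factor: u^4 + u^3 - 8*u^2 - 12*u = (u)*(u^3 + u^2 - 8*u - 12) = u*(u + 2)*(u^2 - u - 6) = u*(u - 3)*(u + 2)*(u + 2)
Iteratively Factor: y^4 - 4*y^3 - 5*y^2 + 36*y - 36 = (y - 3)*(y^3 - y^2 - 8*y + 12) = (y - 3)*(y - 2)*(y^2 + y - 6) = (y - 3)*(y - 2)*(y + 3)*(y - 2)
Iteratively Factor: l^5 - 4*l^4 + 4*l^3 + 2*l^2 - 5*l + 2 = (l - 1)*(l^4 - 3*l^3 + l^2 + 3*l - 2) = (l - 2)*(l - 1)*(l^3 - l^2 - l + 1) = (l - 2)*(l - 1)*(l + 1)*(l^2 - 2*l + 1) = (l - 2)*(l - 1)^2*(l + 1)*(l - 1)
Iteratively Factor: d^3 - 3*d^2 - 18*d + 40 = (d - 5)*(d^2 + 2*d - 8) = (d - 5)*(d + 4)*(d - 2)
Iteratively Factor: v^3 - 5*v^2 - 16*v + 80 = (v + 4)*(v^2 - 9*v + 20) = (v - 4)*(v + 4)*(v - 5)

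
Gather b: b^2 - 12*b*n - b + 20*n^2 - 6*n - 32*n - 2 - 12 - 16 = b^2 + b*(-12*n - 1) + 20*n^2 - 38*n - 30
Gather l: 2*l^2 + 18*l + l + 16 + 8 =2*l^2 + 19*l + 24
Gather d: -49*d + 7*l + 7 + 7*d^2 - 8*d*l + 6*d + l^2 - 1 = 7*d^2 + d*(-8*l - 43) + l^2 + 7*l + 6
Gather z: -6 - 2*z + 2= -2*z - 4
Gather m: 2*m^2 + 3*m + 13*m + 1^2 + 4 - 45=2*m^2 + 16*m - 40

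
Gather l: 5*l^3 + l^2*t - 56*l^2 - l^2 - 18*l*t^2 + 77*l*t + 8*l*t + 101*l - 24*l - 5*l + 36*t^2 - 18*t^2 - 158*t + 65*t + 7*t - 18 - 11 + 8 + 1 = 5*l^3 + l^2*(t - 57) + l*(-18*t^2 + 85*t + 72) + 18*t^2 - 86*t - 20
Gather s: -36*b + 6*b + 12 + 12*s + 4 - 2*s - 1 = -30*b + 10*s + 15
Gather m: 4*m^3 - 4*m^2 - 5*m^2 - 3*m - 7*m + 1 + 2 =4*m^3 - 9*m^2 - 10*m + 3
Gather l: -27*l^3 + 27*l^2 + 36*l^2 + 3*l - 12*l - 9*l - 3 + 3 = -27*l^3 + 63*l^2 - 18*l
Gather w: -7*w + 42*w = 35*w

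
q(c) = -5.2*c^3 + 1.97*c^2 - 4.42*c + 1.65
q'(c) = -15.6*c^2 + 3.94*c - 4.42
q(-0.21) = 2.71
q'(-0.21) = -5.94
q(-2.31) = 86.47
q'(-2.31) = -96.76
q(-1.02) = 13.73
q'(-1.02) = -24.67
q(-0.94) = 11.86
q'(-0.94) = -21.91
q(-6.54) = 1569.39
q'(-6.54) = -697.42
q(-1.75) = 43.29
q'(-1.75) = -59.09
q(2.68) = -96.14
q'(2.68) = -105.91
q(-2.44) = 99.70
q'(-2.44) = -106.91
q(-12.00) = 9323.97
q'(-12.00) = -2298.10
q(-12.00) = 9323.97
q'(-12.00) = -2298.10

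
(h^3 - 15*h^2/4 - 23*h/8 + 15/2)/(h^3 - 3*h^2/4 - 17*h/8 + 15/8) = (h - 4)/(h - 1)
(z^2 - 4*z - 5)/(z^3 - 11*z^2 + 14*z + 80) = (z + 1)/(z^2 - 6*z - 16)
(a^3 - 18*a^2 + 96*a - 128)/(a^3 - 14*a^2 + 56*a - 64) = (a - 8)/(a - 4)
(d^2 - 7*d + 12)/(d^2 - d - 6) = (d - 4)/(d + 2)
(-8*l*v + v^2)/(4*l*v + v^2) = (-8*l + v)/(4*l + v)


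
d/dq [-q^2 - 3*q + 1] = -2*q - 3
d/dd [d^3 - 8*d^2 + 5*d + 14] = 3*d^2 - 16*d + 5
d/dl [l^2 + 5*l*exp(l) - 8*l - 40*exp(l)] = 5*l*exp(l) + 2*l - 35*exp(l) - 8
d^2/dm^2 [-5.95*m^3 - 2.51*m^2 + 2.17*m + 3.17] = -35.7*m - 5.02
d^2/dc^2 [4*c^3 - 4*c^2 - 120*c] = 24*c - 8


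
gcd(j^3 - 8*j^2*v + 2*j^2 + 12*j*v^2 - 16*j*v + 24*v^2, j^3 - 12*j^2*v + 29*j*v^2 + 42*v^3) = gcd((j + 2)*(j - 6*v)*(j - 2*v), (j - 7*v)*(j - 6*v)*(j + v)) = -j + 6*v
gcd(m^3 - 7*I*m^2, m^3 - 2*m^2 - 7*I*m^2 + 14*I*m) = m^2 - 7*I*m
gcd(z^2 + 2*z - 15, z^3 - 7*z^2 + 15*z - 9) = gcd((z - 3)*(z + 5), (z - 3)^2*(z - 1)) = z - 3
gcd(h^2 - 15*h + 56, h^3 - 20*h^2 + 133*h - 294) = h - 7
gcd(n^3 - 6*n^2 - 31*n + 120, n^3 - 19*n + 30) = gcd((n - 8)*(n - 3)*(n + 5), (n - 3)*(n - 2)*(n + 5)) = n^2 + 2*n - 15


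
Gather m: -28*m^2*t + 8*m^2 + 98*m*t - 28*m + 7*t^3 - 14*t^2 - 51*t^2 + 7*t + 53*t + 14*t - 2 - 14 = m^2*(8 - 28*t) + m*(98*t - 28) + 7*t^3 - 65*t^2 + 74*t - 16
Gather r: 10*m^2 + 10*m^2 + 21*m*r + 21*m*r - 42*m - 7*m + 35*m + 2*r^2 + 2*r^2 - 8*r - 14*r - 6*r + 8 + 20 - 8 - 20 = 20*m^2 - 14*m + 4*r^2 + r*(42*m - 28)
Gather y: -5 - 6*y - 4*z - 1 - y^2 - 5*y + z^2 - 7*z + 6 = -y^2 - 11*y + z^2 - 11*z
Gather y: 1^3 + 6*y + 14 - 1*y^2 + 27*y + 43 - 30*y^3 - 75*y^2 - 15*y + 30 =-30*y^3 - 76*y^2 + 18*y + 88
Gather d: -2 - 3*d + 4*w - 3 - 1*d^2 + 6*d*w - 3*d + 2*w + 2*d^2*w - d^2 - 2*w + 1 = d^2*(2*w - 2) + d*(6*w - 6) + 4*w - 4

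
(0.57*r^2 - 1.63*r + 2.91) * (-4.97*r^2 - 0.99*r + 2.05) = -2.8329*r^4 + 7.5368*r^3 - 11.6805*r^2 - 6.2224*r + 5.9655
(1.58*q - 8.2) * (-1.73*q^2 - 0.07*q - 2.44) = -2.7334*q^3 + 14.0754*q^2 - 3.2812*q + 20.008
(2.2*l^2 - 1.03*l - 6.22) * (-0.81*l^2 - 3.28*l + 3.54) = -1.782*l^4 - 6.3817*l^3 + 16.2046*l^2 + 16.7554*l - 22.0188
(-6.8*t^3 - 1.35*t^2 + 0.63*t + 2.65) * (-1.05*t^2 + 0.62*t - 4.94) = 7.14*t^5 - 2.7985*t^4 + 32.0935*t^3 + 4.2771*t^2 - 1.4692*t - 13.091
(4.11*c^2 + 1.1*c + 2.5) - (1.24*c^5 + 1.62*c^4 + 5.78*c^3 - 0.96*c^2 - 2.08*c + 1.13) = -1.24*c^5 - 1.62*c^4 - 5.78*c^3 + 5.07*c^2 + 3.18*c + 1.37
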